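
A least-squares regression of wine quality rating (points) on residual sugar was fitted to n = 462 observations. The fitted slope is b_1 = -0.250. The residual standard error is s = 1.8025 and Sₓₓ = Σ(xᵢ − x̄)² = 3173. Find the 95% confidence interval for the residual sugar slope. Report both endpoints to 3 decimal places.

(-0.313, -0.187)

SE(b_1) = s/√Sₓₓ = 1.8025/√3173 = 0.0319993.
df = n − 2 = 460.
t* = t_{0.025, 460} = 1.965134.
Margin = t* × SE = 1.965134 × 0.0319993 = 0.06288.
CI: -0.250 ± 0.06288 → (-0.313, -0.187).
With 95% confidence, each one-unit increase in residual sugar is associated with a change of between -0.313 and -0.187 points in wine quality rating.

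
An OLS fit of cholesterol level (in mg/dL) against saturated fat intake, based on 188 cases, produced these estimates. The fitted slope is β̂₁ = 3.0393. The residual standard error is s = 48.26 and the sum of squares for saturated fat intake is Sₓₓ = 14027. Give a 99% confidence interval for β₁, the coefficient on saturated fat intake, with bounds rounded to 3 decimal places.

SE(β̂₁) = s/√Sₓₓ = 48.26/√14027 = 0.407479.
df = n − 2 = 186.
t* = t_{0.005, 186} = 2.60252.
Margin = t* × SE = 2.60252 × 0.407479 = 1.06047.
CI: 3.0393 ± 1.06047 → (1.979, 4.100).
With 99% confidence, each one-unit increase in saturated fat intake is associated with a change of between 1.979 and 4.100 mg/dL in cholesterol level.

(1.979, 4.100)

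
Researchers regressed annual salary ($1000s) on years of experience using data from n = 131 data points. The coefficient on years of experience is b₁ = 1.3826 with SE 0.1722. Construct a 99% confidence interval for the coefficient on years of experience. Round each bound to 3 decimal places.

(0.932, 1.833)

df = n − 2 = 131 − 2 = 129.
t* = t_{0.005, 129} = 2.614479.
Margin = t* × SE = 2.614479 × 0.1722 = 0.45021.
CI: 1.3826 ± 0.45021 → (0.932, 1.833).
With 99% confidence, each one-unit increase in years of experience is associated with a change of between 0.932 and 1.833 $1000s in annual salary.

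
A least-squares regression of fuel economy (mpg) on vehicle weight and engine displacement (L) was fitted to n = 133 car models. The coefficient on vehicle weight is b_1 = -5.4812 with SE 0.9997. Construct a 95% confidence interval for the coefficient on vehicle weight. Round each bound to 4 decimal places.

(-7.4590, -3.5034)

df = n − k − 1 = 133 − 2 − 1 = 130.
t* = t_{0.025, 130} = 1.97838.
Margin = t* × SE = 1.97838 × 0.9997 = 1.977787.
CI: -5.4812 ± 1.977787 → (-7.4590, -3.5034).
With 95% confidence, each one-unit increase in vehicle weight is associated with a change of between -7.4590 and -3.5034 mpg in fuel economy, holding the other predictors fixed.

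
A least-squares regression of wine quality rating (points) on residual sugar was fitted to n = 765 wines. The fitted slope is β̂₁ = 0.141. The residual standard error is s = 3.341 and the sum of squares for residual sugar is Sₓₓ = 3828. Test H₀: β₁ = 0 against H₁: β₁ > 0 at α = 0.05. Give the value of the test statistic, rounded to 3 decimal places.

t = 2.611

SE(β̂₁) = s/√Sₓₓ = 3.341/√3828 = 0.0539996.
t = 0.141 / 0.0539996 = 2.611.
df = n − 2 = 763.
One-sided p ≈ 0.0046, which is < 0.05, so reject H₀.
There is evidence that the true slope on residual sugar is positive.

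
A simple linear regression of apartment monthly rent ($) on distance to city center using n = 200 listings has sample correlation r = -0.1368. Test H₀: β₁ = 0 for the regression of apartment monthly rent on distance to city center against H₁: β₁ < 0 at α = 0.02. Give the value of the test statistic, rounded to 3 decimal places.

t = r·√(n − 2)/√(1 − r²) = -0.1368·√198/√0.981286 = -1.943.
df = n − 2 = 198.
One-sided p ≈ 0.0267, which is ≥ 0.02, so fail to reject H₀.
The data do not give significant evidence of a linear association between distance to city center and apartment monthly rent.

t = -1.943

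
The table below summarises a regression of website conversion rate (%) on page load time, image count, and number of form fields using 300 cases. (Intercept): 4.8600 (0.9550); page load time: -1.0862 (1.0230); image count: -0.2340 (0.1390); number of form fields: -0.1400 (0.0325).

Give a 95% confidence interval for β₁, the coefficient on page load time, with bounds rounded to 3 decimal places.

Read off: b = -1.0862, SE = 1.0230 for page load time.
df = n − k − 1 = 300 − 3 − 1 = 296.
t* = t_{0.025, 296} = 1.968011.
Margin = t* × SE = 1.968011 × 1.0230 = 2.01327.
CI: -1.0862 ± 2.01327 → (-3.099, 0.927).

(-3.099, 0.927)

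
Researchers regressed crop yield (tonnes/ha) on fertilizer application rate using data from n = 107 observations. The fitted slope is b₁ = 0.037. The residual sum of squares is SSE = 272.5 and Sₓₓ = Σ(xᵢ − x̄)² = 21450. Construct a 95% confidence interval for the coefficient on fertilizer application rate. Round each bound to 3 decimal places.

MSE = SSE/(n − 2) = 272.5/105 = 2.59524.
SE(b₁) = √(MSE/Sₓₓ) = √(2.59524/21450) = 0.0109996.
df = n − 2 = 105.
t* = t_{0.025, 105} = 1.982815.
Margin = t* × SE = 1.982815 × 0.0109996 = 0.02181.
CI: 0.037 ± 0.02181 → (0.015, 0.059).
With 95% confidence, each one-unit increase in fertilizer application rate is associated with a change of between 0.015 and 0.059 tonnes/ha in crop yield.

(0.015, 0.059)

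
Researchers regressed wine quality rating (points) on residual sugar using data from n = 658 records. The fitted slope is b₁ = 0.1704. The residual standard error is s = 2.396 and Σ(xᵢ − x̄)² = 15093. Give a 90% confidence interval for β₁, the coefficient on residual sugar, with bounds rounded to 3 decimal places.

(0.138, 0.203)

SE(b₁) = s/√Sₓₓ = 2.396/√15093 = 0.0195029.
df = n − 2 = 656.
t* = t_{0.05, 656} = 1.64718.
Margin = t* × SE = 1.64718 × 0.0195029 = 0.03212.
CI: 0.1704 ± 0.03212 → (0.138, 0.203).
With 90% confidence, each one-unit increase in residual sugar is associated with a change of between 0.138 and 0.203 points in wine quality rating.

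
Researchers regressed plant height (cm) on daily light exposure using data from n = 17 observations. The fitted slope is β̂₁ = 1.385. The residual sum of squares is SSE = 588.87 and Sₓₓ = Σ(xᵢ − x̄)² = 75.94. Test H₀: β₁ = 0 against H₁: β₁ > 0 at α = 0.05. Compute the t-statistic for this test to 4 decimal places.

t = 1.9263

MSE = SSE/(n − 2) = 588.87/15 = 39.258.
SE(β̂₁) = √(MSE/Sₓₓ) = √(39.258/75.94) = 0.719.
t = 1.385 / 0.719 = 1.9263.
df = n − 2 = 15.
One-sided p ≈ 0.0366, which is < 0.05, so reject H₀.
There is evidence that the true slope on daily light exposure is positive.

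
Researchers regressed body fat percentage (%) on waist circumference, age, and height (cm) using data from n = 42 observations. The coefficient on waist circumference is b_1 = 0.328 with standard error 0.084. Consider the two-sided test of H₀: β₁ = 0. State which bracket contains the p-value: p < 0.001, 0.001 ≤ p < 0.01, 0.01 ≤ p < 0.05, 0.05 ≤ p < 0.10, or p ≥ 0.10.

p < 0.001

t = 0.328 / 0.084 = 3.905.
df = n − k − 1 = 42 − 3 − 1 = 38.
Two-sided p = 2·P(T_{38} > |t|) ≈ 0.0004.
So p < 0.001.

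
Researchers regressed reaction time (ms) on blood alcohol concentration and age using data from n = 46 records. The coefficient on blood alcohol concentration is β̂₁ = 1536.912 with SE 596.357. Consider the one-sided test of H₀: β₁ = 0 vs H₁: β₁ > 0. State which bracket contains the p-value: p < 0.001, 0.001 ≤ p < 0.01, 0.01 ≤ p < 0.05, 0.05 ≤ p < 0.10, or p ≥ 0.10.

0.001 ≤ p < 0.01

t = 1536.912 / 596.357 = 2.577.
df = n − k − 1 = 46 − 2 − 1 = 43.
One-sided p = P(T_{43} > t) ≈ 0.0067.
So 0.001 ≤ p < 0.01.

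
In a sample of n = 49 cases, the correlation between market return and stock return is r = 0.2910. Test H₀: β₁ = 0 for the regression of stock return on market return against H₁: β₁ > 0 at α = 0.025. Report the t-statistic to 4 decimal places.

t = r·√(n − 2)/√(1 − r²) = 0.2910·√47/√0.915319 = 2.0852.
df = n − 2 = 47.
One-sided p ≈ 0.0213, which is < 0.025, so reject H₀.
There is evidence of a linear association between market return and stock return.

t = 2.0852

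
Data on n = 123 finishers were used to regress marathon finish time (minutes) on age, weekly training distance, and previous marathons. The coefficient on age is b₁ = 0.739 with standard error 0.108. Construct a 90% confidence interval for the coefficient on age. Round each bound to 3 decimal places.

df = n − k − 1 = 123 − 3 − 1 = 119.
t* = t_{0.05, 119} = 1.657759.
Margin = t* × SE = 1.657759 × 0.108 = 0.17904.
CI: 0.739 ± 0.17904 → (0.560, 0.918).
With 90% confidence, each one-unit increase in age is associated with a change of between 0.560 and 0.918 minutes in marathon finish time, holding the other predictors fixed.

(0.560, 0.918)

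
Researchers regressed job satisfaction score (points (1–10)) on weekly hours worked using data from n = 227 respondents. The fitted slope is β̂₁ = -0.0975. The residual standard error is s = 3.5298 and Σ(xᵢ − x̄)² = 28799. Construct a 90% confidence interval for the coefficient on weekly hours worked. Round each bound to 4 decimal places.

SE(β̂₁) = s/√Sₓₓ = 3.5298/√28799 = 0.0207999.
df = n − 2 = 225.
t* = t_{0.05, 225} = 1.651654.
Margin = t* × SE = 1.651654 × 0.0207999 = 0.034354.
CI: -0.0975 ± 0.034354 → (-0.1319, -0.0631).
With 90% confidence, each one-unit increase in weekly hours worked is associated with a change of between -0.1319 and -0.0631 points (1–10) in job satisfaction score.

(-0.1319, -0.0631)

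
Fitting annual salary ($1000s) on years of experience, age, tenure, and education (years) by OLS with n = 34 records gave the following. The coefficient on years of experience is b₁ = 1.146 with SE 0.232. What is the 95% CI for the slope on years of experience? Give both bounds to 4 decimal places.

(0.6715, 1.6205)

df = n − k − 1 = 34 − 4 − 1 = 29.
t* = t_{0.025, 29} = 2.04523.
Margin = t* × SE = 2.04523 × 0.232 = 0.474493.
CI: 1.146 ± 0.474493 → (0.6715, 1.6205).
With 95% confidence, each one-unit increase in years of experience is associated with a change of between 0.6715 and 1.6205 $1000s in annual salary, holding the other predictors fixed.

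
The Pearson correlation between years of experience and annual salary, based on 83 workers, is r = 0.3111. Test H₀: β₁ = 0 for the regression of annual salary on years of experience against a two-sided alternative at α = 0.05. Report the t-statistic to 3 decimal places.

t = 2.946

t = r·√(n − 2)/√(1 − r²) = 0.3111·√81/√0.903217 = 2.946.
df = n − 2 = 81.
Two-sided p ≈ 0.0042, which is < 0.05, so reject H₀.
There is evidence of a linear association between years of experience and annual salary.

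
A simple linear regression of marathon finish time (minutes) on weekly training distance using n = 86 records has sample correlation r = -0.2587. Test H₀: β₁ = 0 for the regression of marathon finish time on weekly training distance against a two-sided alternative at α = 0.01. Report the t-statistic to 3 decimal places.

t = r·√(n − 2)/√(1 − r²) = -0.2587·√84/√0.933074 = -2.455.
df = n − 2 = 84.
Two-sided p ≈ 0.0162, which is ≥ 0.01, so fail to reject H₀.
The data do not give significant evidence of a linear association between weekly training distance and marathon finish time.

t = -2.455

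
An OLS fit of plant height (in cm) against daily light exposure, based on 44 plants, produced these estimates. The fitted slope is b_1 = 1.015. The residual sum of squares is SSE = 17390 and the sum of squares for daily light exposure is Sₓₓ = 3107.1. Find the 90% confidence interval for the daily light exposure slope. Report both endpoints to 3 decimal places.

(0.401, 1.629)

MSE = SSE/(n − 2) = 17390/42 = 414.048.
SE(b_1) = √(MSE/Sₓₓ) = √(414.048/3107.1) = 0.365046.
df = n − 2 = 42.
t* = t_{0.05, 42} = 1.681952.
Margin = t* × SE = 1.681952 × 0.365046 = 0.61399.
CI: 1.015 ± 0.61399 → (0.401, 1.629).
With 90% confidence, each one-unit increase in daily light exposure is associated with a change of between 0.401 and 1.629 cm in plant height.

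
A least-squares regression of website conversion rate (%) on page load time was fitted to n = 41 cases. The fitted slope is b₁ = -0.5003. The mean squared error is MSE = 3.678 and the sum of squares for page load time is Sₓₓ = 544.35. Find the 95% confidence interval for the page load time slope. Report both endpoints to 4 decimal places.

SE(b₁) = √(MSE/Sₓₓ) = √(3.678/544.35) = 0.082199.
df = n − 2 = 39.
t* = t_{0.025, 39} = 2.022691.
Margin = t* × SE = 2.022691 × 0.082199 = 0.166263.
CI: -0.5003 ± 0.166263 → (-0.6666, -0.3340).
With 95% confidence, each one-unit increase in page load time is associated with a change of between -0.6666 and -0.3340 % in website conversion rate.

(-0.6666, -0.3340)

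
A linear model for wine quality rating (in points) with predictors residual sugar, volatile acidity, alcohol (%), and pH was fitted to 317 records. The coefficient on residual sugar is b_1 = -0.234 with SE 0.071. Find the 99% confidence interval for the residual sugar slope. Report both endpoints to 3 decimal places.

df = n − k − 1 = 317 − 4 − 1 = 312.
t* = t_{0.005, 312} = 2.591679.
Margin = t* × SE = 2.591679 × 0.071 = 0.18401.
CI: -0.234 ± 0.18401 → (-0.418, -0.050).
With 99% confidence, each one-unit increase in residual sugar is associated with a change of between -0.418 and -0.050 points in wine quality rating, holding the other predictors fixed.

(-0.418, -0.050)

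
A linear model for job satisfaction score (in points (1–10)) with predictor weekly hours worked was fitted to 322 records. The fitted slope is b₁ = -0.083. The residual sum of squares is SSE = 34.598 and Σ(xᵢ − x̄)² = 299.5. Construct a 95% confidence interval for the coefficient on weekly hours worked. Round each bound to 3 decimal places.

MSE = SSE/(n − 2) = 34.598/320 = 0.108119.
SE(b₁) = √(MSE/Sₓₓ) = √(0.108119/299.5) = 0.0189999.
df = n − 2 = 320.
t* = t_{0.025, 320} = 1.967405.
Margin = t* × SE = 1.967405 × 0.0189999 = 0.03738.
CI: -0.083 ± 0.03738 → (-0.120, -0.046).
With 95% confidence, each one-unit increase in weekly hours worked is associated with a change of between -0.120 and -0.046 points (1–10) in job satisfaction score.

(-0.120, -0.046)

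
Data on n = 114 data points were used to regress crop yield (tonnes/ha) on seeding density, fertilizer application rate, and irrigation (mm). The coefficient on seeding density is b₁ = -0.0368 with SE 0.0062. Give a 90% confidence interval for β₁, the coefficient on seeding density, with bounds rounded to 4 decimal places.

df = n − k − 1 = 114 − 3 − 1 = 110.
t* = t_{0.05, 110} = 1.658824.
Margin = t* × SE = 1.658824 × 0.0062 = 0.010285.
CI: -0.0368 ± 0.010285 → (-0.0471, -0.0265).
With 90% confidence, each one-unit increase in seeding density is associated with a change of between -0.0471 and -0.0265 tonnes/ha in crop yield, holding the other predictors fixed.

(-0.0471, -0.0265)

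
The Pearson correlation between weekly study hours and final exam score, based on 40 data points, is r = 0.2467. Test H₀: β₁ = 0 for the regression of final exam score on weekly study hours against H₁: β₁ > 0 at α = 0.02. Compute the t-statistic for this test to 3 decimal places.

t = r·√(n − 2)/√(1 − r²) = 0.2467·√38/√0.939139 = 1.569.
df = n − 2 = 38.
One-sided p ≈ 0.0624, which is ≥ 0.02, so fail to reject H₀.
The data do not give significant evidence of a linear association between weekly study hours and final exam score.

t = 1.569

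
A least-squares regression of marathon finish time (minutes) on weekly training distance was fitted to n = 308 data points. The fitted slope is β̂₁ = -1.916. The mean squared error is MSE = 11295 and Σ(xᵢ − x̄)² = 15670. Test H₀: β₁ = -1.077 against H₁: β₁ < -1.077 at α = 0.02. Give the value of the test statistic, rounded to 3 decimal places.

t = -0.988

SE(β̂₁) = √(MSE/Sₓₓ) = √(11295/15670) = 0.849002.
t = (-1.916 − (-1.077)) / 0.849002 = -0.988.
df = n − 2 = 306.
One-sided p ≈ 0.1619, which is ≥ 0.02, so fail to reject H₀.
The data do not give significant evidence that the true slope on weekly training distance is below -1.077 minutes per unit.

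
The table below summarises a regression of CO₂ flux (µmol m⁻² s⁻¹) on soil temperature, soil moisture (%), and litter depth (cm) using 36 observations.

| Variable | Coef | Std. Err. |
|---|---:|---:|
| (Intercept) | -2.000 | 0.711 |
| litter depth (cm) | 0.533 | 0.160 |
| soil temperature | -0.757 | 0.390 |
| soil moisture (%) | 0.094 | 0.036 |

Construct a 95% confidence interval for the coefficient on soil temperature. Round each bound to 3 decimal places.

Read off: b = -0.757, SE = 0.390 for soil temperature.
df = n − k − 1 = 36 − 3 − 1 = 32.
t* = t_{0.025, 32} = 2.036933.
Margin = t* × SE = 2.036933 × 0.390 = 0.79440.
CI: -0.757 ± 0.79440 → (-1.551, 0.037).

(-1.551, 0.037)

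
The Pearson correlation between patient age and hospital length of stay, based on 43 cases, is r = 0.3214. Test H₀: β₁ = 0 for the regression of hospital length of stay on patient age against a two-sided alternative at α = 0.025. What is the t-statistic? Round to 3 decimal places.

t = 2.173

t = r·√(n − 2)/√(1 − r²) = 0.3214·√41/√0.896702 = 2.173.
df = n − 2 = 41.
Two-sided p ≈ 0.0356, which is ≥ 0.025, so fail to reject H₀.
The data do not give significant evidence of a linear association between patient age and hospital length of stay.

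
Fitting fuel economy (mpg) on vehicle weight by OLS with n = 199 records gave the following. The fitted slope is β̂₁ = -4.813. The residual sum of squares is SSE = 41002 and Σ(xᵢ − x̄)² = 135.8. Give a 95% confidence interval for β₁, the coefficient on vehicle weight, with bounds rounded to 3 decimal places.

MSE = SSE/(n − 2) = 41002/197 = 208.132.
SE(β̂₁) = √(MSE/Sₓₓ) = √(208.132/135.8) = 1.238.
df = n − 2 = 197.
t* = t_{0.025, 197} = 1.972079.
Margin = t* × SE = 1.972079 × 1.238 = 2.44143.
CI: -4.813 ± 2.44143 → (-7.254, -2.372).
With 95% confidence, each one-unit increase in vehicle weight is associated with a change of between -7.254 and -2.372 mpg in fuel economy.

(-7.254, -2.372)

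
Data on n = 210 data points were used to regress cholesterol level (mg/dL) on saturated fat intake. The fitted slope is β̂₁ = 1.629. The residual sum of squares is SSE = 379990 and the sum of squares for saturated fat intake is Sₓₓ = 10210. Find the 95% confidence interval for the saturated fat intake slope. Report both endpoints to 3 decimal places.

MSE = SSE/(n − 2) = 379990/208 = 1826.88.
SE(β̂₁) = √(MSE/Sₓₓ) = √(1826.88/10210) = 0.423001.
df = n − 2 = 208.
t* = t_{0.025, 208} = 1.971435.
Margin = t* × SE = 1.971435 × 0.423001 = 0.83392.
CI: 1.629 ± 0.83392 → (0.795, 2.463).
With 95% confidence, each one-unit increase in saturated fat intake is associated with a change of between 0.795 and 2.463 mg/dL in cholesterol level.

(0.795, 2.463)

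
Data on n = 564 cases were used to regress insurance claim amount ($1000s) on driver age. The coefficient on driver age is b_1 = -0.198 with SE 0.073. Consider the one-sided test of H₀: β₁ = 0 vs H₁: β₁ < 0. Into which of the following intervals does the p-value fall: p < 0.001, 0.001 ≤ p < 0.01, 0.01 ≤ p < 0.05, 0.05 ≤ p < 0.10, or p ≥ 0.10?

0.001 ≤ p < 0.01

t = -0.198 / 0.073 = -2.712.
df = n − 2 = 564 − 2 = 562.
One-sided p = P(T_{562} < t) ≈ 0.0034.
So 0.001 ≤ p < 0.01.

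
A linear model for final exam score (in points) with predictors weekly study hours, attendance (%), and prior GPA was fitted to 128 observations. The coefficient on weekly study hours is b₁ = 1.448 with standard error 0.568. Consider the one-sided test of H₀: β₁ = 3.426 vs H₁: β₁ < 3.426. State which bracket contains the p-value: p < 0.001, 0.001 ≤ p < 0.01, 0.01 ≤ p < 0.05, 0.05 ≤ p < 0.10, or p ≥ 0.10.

t = (1.448 − 3.426) / 0.568 = -3.482.
df = n − k − 1 = 128 − 3 − 1 = 124.
One-sided p = P(T_{124} < t) ≈ 0.0003.
So p < 0.001.

p < 0.001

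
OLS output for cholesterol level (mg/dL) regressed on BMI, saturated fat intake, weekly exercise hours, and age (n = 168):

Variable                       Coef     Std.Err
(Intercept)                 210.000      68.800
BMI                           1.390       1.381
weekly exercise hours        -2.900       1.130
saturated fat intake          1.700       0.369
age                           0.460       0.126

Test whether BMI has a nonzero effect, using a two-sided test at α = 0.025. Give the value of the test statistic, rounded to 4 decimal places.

t = 1.0065

Read off: b = 1.390, SE = 1.381 for BMI.
H₀: β₁ = 0 vs H₁: β₁ ≠ 0.
t = 1.390 / 1.381 = 1.0065.
df = n − k − 1 = 168 − 4 − 1 = 163.
Two-sided p ≈ 0.3157, which is ≥ 0.025, so fail to reject H₀.
The data do not give significant evidence of an association between BMI and cholesterol level, after adjusting for the other predictors.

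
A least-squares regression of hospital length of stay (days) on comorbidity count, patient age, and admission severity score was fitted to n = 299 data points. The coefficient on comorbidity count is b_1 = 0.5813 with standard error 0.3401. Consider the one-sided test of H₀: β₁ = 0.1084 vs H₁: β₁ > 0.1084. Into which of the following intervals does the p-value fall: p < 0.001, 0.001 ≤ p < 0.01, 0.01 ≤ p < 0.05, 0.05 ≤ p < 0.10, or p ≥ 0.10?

t = (0.5813 − 0.1084) / 0.3401 = 1.390.
df = n − k − 1 = 299 − 3 − 1 = 295.
One-sided p = P(T_{295} > t) ≈ 0.0827.
So 0.05 ≤ p < 0.10.

0.05 ≤ p < 0.10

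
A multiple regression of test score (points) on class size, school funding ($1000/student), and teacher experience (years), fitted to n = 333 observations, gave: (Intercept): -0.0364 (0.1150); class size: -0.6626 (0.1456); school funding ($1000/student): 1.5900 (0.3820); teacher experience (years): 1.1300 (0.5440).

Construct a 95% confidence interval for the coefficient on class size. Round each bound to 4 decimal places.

(-0.9490, -0.3762)

Read off: b = -0.6626, SE = 0.1456 for class size.
df = n − k − 1 = 333 − 3 − 1 = 329.
t* = t_{0.025, 329} = 1.967201.
Margin = t* × SE = 1.967201 × 0.1456 = 0.286424.
CI: -0.6626 ± 0.286424 → (-0.9490, -0.3762).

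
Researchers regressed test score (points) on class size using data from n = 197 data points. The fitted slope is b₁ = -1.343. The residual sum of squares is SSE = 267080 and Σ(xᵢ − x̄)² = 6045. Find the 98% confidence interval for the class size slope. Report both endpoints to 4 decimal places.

MSE = SSE/(n − 2) = 267080/195 = 1369.64.
SE(b₁) = √(MSE/Sₓₓ) = √(1369.64/6045) = 0.475998.
df = n − 2 = 195.
t* = t_{0.01, 195} = 2.345623.
Margin = t* × SE = 2.345623 × 0.475998 = 1.116512.
CI: -1.343 ± 1.116512 → (-2.4595, -0.2265).
With 98% confidence, each one-unit increase in class size is associated with a change of between -2.4595 and -0.2265 points in test score.

(-2.4595, -0.2265)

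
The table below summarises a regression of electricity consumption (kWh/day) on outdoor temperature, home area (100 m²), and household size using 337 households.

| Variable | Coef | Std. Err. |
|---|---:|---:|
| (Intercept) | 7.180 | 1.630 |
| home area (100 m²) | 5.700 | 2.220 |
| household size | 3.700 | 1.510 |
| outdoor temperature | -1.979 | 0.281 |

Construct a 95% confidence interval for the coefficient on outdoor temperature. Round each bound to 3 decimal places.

(-2.532, -1.426)

Read off: b = -1.979, SE = 0.281 for outdoor temperature.
df = n − k − 1 = 337 − 3 − 1 = 333.
t* = t_{0.025, 333} = 1.967113.
Margin = t* × SE = 1.967113 × 0.281 = 0.55276.
CI: -1.979 ± 0.55276 → (-2.532, -1.426).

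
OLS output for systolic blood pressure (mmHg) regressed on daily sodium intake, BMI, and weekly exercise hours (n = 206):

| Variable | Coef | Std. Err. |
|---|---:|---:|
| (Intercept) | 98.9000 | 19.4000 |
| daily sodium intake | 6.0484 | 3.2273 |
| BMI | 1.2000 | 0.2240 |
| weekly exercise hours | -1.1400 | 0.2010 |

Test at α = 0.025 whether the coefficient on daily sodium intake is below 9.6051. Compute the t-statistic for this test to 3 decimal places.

Read off: b = 6.0484, SE = 3.2273 for daily sodium intake.
H₀: β₁ = 9.6051 vs H₁: β₁ < 9.6051.
t = (6.0484 − 9.6051) / 3.2273 = -1.102.
df = n − k − 1 = 206 − 3 − 1 = 202.
One-sided p ≈ 0.1359, which is ≥ 0.025, so fail to reject H₀.
The data do not give significant evidence that the true slope on daily sodium intake is below 9.6051 mmHg per unit, holding the other predictors fixed.

t = -1.102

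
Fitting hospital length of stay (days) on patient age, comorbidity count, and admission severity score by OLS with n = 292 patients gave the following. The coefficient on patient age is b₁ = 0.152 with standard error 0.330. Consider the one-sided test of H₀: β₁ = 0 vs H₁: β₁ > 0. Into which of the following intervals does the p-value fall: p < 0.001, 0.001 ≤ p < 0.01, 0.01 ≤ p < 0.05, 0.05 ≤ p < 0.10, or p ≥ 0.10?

p ≥ 0.10

t = 0.152 / 0.330 = 0.461.
df = n − k − 1 = 292 − 3 − 1 = 288.
One-sided p = P(T_{288} > t) ≈ 0.3227.
So p ≥ 0.10.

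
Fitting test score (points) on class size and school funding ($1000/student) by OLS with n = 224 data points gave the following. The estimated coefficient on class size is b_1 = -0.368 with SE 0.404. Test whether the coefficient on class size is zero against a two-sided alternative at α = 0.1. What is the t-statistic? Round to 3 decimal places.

H₀: β₁ = 0 vs H₁: β₁ ≠ 0.
t = (b_1 − β₁⁰)/SE = -0.368 / 0.404 = -0.911.
df = n − k − 1 = 224 − 2 − 1 = 221.
Two-sided p ≈ 0.3633, which is ≥ 0.1, so fail to reject H₀.
The data do not give significant evidence of an association between class size and test score, after adjusting for the other predictors.

t = -0.911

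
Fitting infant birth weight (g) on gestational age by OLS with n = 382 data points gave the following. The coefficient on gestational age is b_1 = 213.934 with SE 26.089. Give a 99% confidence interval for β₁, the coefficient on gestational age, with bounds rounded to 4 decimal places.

df = n − 2 = 382 − 2 = 380.
t* = t_{0.005, 380} = 2.588829.
Margin = t* × SE = 2.588829 × 26.089 = 67.539960.
CI: 213.934 ± 67.539960 → (146.3940, 281.4740).
With 99% confidence, each one-unit increase in gestational age is associated with a change of between 146.3940 and 281.4740 g in infant birth weight.

(146.3940, 281.4740)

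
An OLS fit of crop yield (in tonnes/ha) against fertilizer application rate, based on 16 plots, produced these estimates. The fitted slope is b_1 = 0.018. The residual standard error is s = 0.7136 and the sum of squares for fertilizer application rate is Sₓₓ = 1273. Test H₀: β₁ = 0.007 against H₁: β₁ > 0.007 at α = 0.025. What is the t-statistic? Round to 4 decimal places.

t = 0.5500

SE(b_1) = s/√Sₓₓ = 0.7136/√1273 = 0.0200005.
t = (0.018 − 0.007) / 0.0200005 = 0.5500.
df = n − 2 = 14.
One-sided p ≈ 0.2955, which is ≥ 0.025, so fail to reject H₀.
The data do not give significant evidence that the true slope on fertilizer application rate exceeds 0.007 tonnes/ha per unit.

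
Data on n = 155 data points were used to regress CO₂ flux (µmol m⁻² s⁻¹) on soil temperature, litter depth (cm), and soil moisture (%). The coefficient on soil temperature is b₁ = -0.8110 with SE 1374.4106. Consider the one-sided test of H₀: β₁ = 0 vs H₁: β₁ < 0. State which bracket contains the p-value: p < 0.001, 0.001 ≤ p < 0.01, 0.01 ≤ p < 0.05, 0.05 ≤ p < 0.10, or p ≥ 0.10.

p ≥ 0.10

t = -0.8110 / 1374.4106 = -0.001.
df = n − k − 1 = 155 − 3 − 1 = 151.
One-sided p = P(T_{151} < t) ≈ 0.4998.
So p ≥ 0.10.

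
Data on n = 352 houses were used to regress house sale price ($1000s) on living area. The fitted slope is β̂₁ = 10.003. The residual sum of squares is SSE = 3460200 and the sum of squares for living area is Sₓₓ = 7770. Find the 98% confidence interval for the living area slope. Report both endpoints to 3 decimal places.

MSE = SSE/(n − 2) = 3460200/350 = 9886.29.
SE(β̂₁) = √(MSE/Sₓₓ) = √(9886.29/7770) = 1.12799.
df = n − 2 = 350.
t* = t_{0.01, 350} = 2.337049.
Margin = t* × SE = 2.337049 × 1.12799 = 2.63617.
CI: 10.003 ± 2.63617 → (7.367, 12.639).
With 98% confidence, each one-unit increase in living area is associated with a change of between 7.367 and 12.639 $1000s in house sale price.

(7.367, 12.639)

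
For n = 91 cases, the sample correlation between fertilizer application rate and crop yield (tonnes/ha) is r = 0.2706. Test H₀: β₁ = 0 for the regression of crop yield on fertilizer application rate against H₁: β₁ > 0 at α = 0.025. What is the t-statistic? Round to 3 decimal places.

t = r·√(n − 2)/√(1 − r²) = 0.2706·√89/√0.926776 = 2.652.
df = n − 2 = 89.
One-sided p ≈ 0.0047, which is < 0.025, so reject H₀.
There is evidence of a linear association between fertilizer application rate and crop yield.

t = 2.652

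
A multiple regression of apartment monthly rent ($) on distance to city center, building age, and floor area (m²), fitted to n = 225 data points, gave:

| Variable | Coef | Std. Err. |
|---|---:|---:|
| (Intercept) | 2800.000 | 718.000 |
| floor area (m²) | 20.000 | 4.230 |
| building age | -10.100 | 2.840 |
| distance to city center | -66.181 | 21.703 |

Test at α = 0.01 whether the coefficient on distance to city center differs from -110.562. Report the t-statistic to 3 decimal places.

t = 2.045

Read off: b = -66.181, SE = 21.703 for distance to city center.
H₀: β₁ = -110.562 vs H₁: β₁ ≠ -110.562.
t = (-66.181 − (-110.562)) / 21.703 = 2.045.
df = n − k − 1 = 225 − 3 − 1 = 221.
Two-sided p ≈ 0.0420, which is ≥ 0.01, so fail to reject H₀.
The data are consistent with a true slope of -110.562 $ per unit of distance to city center, holding the other predictors fixed.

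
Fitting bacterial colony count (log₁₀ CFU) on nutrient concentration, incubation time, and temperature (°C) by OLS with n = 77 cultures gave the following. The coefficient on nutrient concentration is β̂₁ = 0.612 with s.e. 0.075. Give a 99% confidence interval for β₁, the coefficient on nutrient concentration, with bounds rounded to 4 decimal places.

df = n − k − 1 = 77 − 3 − 1 = 73.
t* = t_{0.005, 73} = 2.644869.
Margin = t* × SE = 2.644869 × 0.075 = 0.198365.
CI: 0.612 ± 0.198365 → (0.4136, 0.8104).
With 99% confidence, each one-unit increase in nutrient concentration is associated with a change of between 0.4136 and 0.8104 log₁₀ CFU in bacterial colony count, holding the other predictors fixed.

(0.4136, 0.8104)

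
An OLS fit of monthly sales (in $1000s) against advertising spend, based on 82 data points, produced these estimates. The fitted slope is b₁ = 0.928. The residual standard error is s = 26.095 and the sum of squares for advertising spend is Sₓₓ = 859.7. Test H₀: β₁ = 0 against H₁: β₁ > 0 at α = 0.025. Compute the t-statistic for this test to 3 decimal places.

SE(b₁) = s/√Sₓₓ = 26.095/√859.7 = 0.889987.
t = 0.928 / 0.889987 = 1.043.
df = n − 2 = 80.
One-sided p ≈ 0.1501, which is ≥ 0.025, so fail to reject H₀.
The data do not give significant evidence that the true slope on advertising spend is positive.

t = 1.043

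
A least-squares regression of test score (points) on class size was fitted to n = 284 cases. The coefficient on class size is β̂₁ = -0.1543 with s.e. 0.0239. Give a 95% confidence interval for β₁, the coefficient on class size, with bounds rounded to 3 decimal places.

df = n − 2 = 284 − 2 = 282.
t* = t_{0.025, 282} = 1.968412.
Margin = t* × SE = 1.968412 × 0.0239 = 0.04705.
CI: -0.1543 ± 0.04705 → (-0.201, -0.107).
With 95% confidence, each one-unit increase in class size is associated with a change of between -0.201 and -0.107 points in test score.

(-0.201, -0.107)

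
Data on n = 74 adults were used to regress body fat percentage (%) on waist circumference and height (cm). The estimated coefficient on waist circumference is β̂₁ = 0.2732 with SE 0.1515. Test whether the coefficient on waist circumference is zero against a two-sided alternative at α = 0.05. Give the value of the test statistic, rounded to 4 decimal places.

t = 1.8033

H₀: β₁ = 0 vs H₁: β₁ ≠ 0.
t = (β̂₁ − β₁⁰)/SE = 0.2732 / 0.1515 = 1.8033.
df = n − k − 1 = 74 − 2 − 1 = 71.
Two-sided p ≈ 0.0756, which is ≥ 0.05, so fail to reject H₀.
The data do not give significant evidence of an association between waist circumference and body fat percentage, after adjusting for the other predictors.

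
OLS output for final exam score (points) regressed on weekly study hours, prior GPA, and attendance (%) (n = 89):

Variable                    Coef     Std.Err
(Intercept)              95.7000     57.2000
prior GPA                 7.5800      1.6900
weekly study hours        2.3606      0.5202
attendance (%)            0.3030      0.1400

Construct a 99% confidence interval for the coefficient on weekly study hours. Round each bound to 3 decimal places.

Read off: b = 2.3606, SE = 0.5202 for weekly study hours.
df = n − k − 1 = 89 − 3 − 1 = 85.
t* = t_{0.005, 85} = 2.634914.
Margin = t* × SE = 2.634914 × 0.5202 = 1.37068.
CI: 2.3606 ± 1.37068 → (0.990, 3.731).

(0.990, 3.731)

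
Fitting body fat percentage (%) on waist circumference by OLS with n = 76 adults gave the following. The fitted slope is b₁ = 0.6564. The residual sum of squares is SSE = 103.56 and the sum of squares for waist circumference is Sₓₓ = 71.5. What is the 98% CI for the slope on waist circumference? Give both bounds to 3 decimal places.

(0.324, 0.989)

MSE = SSE/(n − 2) = 103.56/74 = 1.39946.
SE(b₁) = √(MSE/Sₓₓ) = √(1.39946/71.5) = 0.139903.
df = n − 2 = 74.
t* = t_{0.01, 74} = 2.377802.
Margin = t* × SE = 2.377802 × 0.139903 = 0.33266.
CI: 0.6564 ± 0.33266 → (0.324, 0.989).
With 98% confidence, each one-unit increase in waist circumference is associated with a change of between 0.324 and 0.989 % in body fat percentage.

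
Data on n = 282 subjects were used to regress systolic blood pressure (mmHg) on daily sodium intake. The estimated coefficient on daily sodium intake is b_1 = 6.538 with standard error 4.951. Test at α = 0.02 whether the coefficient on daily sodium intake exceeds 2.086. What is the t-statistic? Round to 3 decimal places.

t = 0.899

H₀: β₁ = 2.086 vs H₁: β₁ > 2.086.
t = (b_1 − β₁⁰)/SE = (6.538 − 2.086) / 4.951 = 0.899.
df = n − 2 = 282 − 2 = 280.
One-sided p ≈ 0.1847, which is ≥ 0.02, so fail to reject H₀.
The data do not give significant evidence that the true slope on daily sodium intake exceeds 2.086 mmHg per unit.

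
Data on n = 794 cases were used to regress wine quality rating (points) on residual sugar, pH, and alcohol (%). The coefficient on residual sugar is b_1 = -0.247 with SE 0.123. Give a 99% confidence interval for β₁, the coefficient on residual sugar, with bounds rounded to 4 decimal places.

(-0.5646, 0.0706)

df = n − k − 1 = 794 − 3 − 1 = 790.
t* = t_{0.005, 790} = 2.582067.
Margin = t* × SE = 2.582067 × 0.123 = 0.317594.
CI: -0.247 ± 0.317594 → (-0.5646, 0.0706).
With 99% confidence, each one-unit increase in residual sugar is associated with a change of between -0.5646 and 0.0706 points in wine quality rating, holding the other predictors fixed.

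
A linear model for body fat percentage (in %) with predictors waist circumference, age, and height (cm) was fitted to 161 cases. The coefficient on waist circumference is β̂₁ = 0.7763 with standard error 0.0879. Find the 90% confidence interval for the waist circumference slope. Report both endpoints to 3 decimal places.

(0.631, 0.922)

df = n − k − 1 = 161 − 3 − 1 = 157.
t* = t_{0.05, 157} = 1.654617.
Margin = t* × SE = 1.654617 × 0.0879 = 0.14544.
CI: 0.7763 ± 0.14544 → (0.631, 0.922).
With 90% confidence, each one-unit increase in waist circumference is associated with a change of between 0.631 and 0.922 % in body fat percentage, holding the other predictors fixed.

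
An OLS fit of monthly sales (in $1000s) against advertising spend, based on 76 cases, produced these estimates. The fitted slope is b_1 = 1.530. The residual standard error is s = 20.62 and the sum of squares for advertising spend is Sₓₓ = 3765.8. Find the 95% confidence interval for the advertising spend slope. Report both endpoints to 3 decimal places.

(0.860, 2.200)

SE(b_1) = s/√Sₓₓ = 20.62/√3765.8 = 0.336016.
df = n − 2 = 74.
t* = t_{0.025, 74} = 1.992543.
Margin = t* × SE = 1.992543 × 0.336016 = 0.66953.
CI: 1.530 ± 0.66953 → (0.860, 2.200).
With 95% confidence, each one-unit increase in advertising spend is associated with a change of between 0.860 and 2.200 $1000s in monthly sales.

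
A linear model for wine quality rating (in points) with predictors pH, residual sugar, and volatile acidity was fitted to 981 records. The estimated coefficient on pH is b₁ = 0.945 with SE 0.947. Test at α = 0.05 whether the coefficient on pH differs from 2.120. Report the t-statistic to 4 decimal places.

H₀: β₁ = 2.120 vs H₁: β₁ ≠ 2.120.
t = (b₁ − β₁⁰)/SE = (0.945 − 2.120) / 0.947 = -1.2408.
df = n − k − 1 = 981 − 3 − 1 = 977.
Two-sided p ≈ 0.2150, which is ≥ 0.05, so fail to reject H₀.
The data are consistent with a true slope of 2.120 points per unit of pH, holding the other predictors fixed.

t = -1.2408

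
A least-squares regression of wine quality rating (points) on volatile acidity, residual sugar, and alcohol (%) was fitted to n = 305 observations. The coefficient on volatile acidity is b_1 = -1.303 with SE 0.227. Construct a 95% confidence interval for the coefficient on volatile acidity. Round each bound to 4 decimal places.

df = n − k − 1 = 305 − 3 − 1 = 301.
t* = t_{0.025, 301} = 1.967877.
Margin = t* × SE = 1.967877 × 0.227 = 0.446708.
CI: -1.303 ± 0.446708 → (-1.7497, -0.8563).
With 95% confidence, each one-unit increase in volatile acidity is associated with a change of between -1.7497 and -0.8563 points in wine quality rating, holding the other predictors fixed.

(-1.7497, -0.8563)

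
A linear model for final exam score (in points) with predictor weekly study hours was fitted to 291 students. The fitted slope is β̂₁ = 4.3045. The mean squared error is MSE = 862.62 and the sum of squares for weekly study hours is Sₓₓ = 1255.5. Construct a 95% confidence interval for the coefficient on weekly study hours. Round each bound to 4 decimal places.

(2.6731, 5.9359)

SE(β̂₁) = √(MSE/Sₓₓ) = √(862.62/1255.5) = 0.828899.
df = n − 2 = 289.
t* = t_{0.025, 289} = 1.968206.
Margin = t* × SE = 1.968206 × 0.828899 = 1.631444.
CI: 4.3045 ± 1.631444 → (2.6731, 5.9359).
With 95% confidence, each one-unit increase in weekly study hours is associated with a change of between 2.6731 and 5.9359 points in final exam score.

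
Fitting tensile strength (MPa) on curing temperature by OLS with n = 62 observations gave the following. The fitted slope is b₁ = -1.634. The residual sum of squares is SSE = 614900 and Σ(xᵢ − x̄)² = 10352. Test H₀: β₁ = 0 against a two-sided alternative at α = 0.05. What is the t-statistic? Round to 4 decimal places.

t = -1.6422

MSE = SSE/(n − 2) = 614900/60 = 10248.3.
SE(b₁) = √(MSE/Sₓₓ) = √(10248.3/10352) = 0.99498.
t = -1.634 / 0.99498 = -1.6422.
df = n − 2 = 60.
Two-sided p ≈ 0.1058, which is ≥ 0.05, so fail to reject H₀.
The data do not give significant evidence of an association between curing temperature and tensile strength.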